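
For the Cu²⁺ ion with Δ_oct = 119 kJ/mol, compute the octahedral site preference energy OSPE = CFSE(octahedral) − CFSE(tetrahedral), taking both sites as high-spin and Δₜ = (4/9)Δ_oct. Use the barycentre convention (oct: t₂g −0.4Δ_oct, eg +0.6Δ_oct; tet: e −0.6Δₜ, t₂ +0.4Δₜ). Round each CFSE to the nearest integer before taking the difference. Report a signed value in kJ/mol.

Cu sits in group 11; removing 2 electrons leaves Cu²⁺ with 11 − 2 = 9 d electrons.
Octahedral (high-spin): t₂g⁶ eg³, CFSE = 6(−0.4) + 3(+0.6) = -0.6Δ_oct = -0.6 × 119 = -71 kJ/mol.
Tetrahedral e⁴ t₂⁵ gives -0.4Δₜ = -0.4 × (4/9) × 119 = -21 kJ/mol.
OSPE = CFSE(oct) − CFSE(tet) = -71 − (-21) = -50 kJ/mol.

-50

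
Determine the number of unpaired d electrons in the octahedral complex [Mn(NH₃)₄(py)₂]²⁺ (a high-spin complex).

5

Ligand charges: 4×(+0) from NH₃ and 2×(+0) from py sum to +0; with overall charge +2, Mn is +2.
Group 7 minus oxidation state +2 gives a d⁵ configuration for Mn²⁺.
Configuration: t2g^3 e_g^2, giving 5 unpaired electrons.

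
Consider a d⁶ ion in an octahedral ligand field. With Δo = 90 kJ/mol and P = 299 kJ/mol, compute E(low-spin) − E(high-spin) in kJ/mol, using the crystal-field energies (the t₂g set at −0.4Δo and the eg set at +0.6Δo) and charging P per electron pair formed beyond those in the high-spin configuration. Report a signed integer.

In the high-spin limit (t₂g⁴ eg²) the orbital term is -0.4Δo = -36 kJ/mol, with no excess pairing.
Low-spin: t₂g⁶ eg⁰, orbital CFSE = -2.4Δo = -216 kJ/mol; plus 2 excess pairs × P = +598 kJ/mol; total 382 kJ/mol.
The difference is 382 − (-36) = 418 kJ/mol, so high-spin lies lower.

418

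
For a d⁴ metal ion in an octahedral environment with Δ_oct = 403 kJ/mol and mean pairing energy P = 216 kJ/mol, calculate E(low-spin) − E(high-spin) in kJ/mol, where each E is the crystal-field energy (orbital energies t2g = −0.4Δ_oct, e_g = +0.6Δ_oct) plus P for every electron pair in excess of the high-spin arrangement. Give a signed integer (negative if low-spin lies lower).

In the high-spin limit (t2g^3 e_g^1) the orbital term is -0.6Δ_oct = -242 kJ/mol, with no excess pairing.
Low-spin: t2g^4 e_g^0, orbital CFSE = -1.6Δ_oct = -645 kJ/mol; plus 1 excess pair × P = +216 kJ/mol; total -429 kJ/mol.
The difference is -429 − (-242) = -187 kJ/mol, so low-spin lies lower.

-187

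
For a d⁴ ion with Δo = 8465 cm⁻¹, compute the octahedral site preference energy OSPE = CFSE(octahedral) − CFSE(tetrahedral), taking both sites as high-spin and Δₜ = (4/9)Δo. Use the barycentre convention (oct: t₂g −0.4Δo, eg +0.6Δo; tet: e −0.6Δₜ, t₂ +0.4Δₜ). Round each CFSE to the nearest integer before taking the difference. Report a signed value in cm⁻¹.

Octahedral (high-spin): t₂g³ eg¹, CFSE = 3(−0.4) + 1(+0.6) = -0.6Δo = -0.6 × 8465 = -5079 cm⁻¹.
In a tetrahedral site the filling is e² t₂²: CFSE(tet) = -0.4Δₜ = -0.4 × (4/9)(8465) = -1505 cm⁻¹.
Subtracting, OSPE = -5079 − (-1505) = -3574 cm⁻¹.

-3574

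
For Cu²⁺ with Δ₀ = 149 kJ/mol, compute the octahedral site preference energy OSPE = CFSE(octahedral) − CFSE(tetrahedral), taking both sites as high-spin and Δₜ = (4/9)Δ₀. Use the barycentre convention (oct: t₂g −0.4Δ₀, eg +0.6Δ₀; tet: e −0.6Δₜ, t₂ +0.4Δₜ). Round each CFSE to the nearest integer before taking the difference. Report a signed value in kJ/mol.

Group 11 minus oxidation state +2 gives a d⁹ configuration for Cu²⁺.
In an octahedral site d⁹ (HS) is t₂g⁶ eg³, giving CFSE(oct) = -0.6Δ₀ = -89 kJ/mol.
Tetrahedral e⁴ t₂⁵ gives -0.4Δₜ = -0.4 × (4/9) × 149 = -26 kJ/mol.
OSPE = CFSE(oct) − CFSE(tet) = -89 − (-26) = -63 kJ/mol.

-63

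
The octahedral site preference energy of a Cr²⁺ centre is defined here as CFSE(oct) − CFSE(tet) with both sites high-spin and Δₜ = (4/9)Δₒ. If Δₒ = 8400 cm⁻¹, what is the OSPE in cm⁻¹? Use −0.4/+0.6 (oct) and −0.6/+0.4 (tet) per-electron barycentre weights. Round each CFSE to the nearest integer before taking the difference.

-3547

Cr is in group 6, so Cr²⁺ is d⁴ (6 − 2 = 4).
Octahedral (high-spin): t₂g³ eg¹, CFSE = 3(−0.4) + 1(+0.6) = -0.6Δₒ = -0.6 × 8400 = -5040 cm⁻¹.
Tetrahedral e² t₂² gives -0.4Δₜ = -0.4 × (4/9) × 8400 = -1493 cm⁻¹.
OSPE = -5040 − (-1493) = -3547 cm⁻¹.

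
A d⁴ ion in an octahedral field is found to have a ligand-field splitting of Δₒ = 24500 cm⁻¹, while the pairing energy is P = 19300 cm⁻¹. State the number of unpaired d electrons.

2

Δₒ > P, so pairing is preferred: the ground state is low-spin.
That gives t2g^4 e_g^0.
Unpaired electrons: 2.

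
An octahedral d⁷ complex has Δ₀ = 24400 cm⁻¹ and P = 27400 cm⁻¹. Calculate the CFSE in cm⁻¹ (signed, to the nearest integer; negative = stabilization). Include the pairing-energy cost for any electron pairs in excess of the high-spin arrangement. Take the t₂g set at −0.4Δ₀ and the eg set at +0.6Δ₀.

-19520

Since Δ₀ = 24400 cm⁻¹ < P = 27400 cm⁻¹, the complex adopts the high-spin configuration.
That gives t₂g⁵ eg².
Orbital CFSE = -0.8Δ₀ = -0.8 × 24400 = -19520 cm⁻¹.
High-spin has no excess pairs, so no pairing correction applies.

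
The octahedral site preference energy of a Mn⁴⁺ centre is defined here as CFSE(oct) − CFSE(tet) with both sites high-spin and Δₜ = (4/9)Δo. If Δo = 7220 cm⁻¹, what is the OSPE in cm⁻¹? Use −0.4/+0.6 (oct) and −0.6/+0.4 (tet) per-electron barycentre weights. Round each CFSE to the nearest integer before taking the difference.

Mn⁴⁺: group 7, so d-count = 7 − 4 = 3.
Octahedral (high-spin): t₂g³ eg⁰, CFSE = 3(−0.4) + 0(+0.6) = -1.2Δo = -1.2 × 7220 = -8664 cm⁻¹.
Tetrahedral: e² t₂¹, CFSE = 2(−0.6) + 1(+0.4) = -0.8Δₜ = -0.8 × (4/9) × 7220 = -2567 cm⁻¹.
Subtracting, OSPE = -8664 − (-2567) = -6097 cm⁻¹.

-6097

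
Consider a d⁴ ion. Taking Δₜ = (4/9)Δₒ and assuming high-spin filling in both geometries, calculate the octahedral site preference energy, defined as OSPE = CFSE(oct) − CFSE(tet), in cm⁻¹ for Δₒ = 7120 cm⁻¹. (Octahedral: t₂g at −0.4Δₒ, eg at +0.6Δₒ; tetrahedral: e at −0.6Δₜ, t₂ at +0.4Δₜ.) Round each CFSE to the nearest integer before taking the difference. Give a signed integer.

-3006

In an octahedral site d⁴ (HS) is t₂g³ eg¹, giving CFSE(oct) = -0.6Δₒ = -4272 cm⁻¹.
In a tetrahedral site the filling is e² t₂²: CFSE(tet) = -0.4Δₜ = -0.4 × (4/9)(7120) = -1266 cm⁻¹.
OSPE = -4272 − (-1266) = -3006 cm⁻¹.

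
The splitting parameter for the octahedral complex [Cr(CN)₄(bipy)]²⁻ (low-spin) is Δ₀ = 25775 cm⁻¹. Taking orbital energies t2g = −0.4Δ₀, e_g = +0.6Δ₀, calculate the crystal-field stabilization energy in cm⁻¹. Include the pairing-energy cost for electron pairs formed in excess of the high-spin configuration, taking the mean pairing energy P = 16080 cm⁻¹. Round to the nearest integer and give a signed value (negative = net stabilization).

-25160

Ligand charges: 4×(-1) from CN⁻ and 1×(+0) from bipy sum to -4; with overall charge -2, Cr is +2.
Cr is in group 6, so Cr²⁺ is d⁴ (6 − 2 = 4).
The d⁴ electrons fill as t2g^4 e_g^0.
The orbital stabilization is -1.6Δ₀ = -1.6 × 25775 = -41240 cm⁻¹.
Relative to high-spin t2g^3 e_g^1 (0 paired), the low-spin configuration has 1 additional pair, contributing +1 × 16080 = +16080 cm⁻¹.
Net CFSE = -41240 + 16080 = -25160 cm⁻¹.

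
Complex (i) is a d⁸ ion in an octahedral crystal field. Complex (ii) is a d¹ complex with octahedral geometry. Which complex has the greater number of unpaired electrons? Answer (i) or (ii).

(i)

(i): t₂g⁶ eg² → 2 unpaired.
(ii): For octahedral d¹ the high- and low-spin configurations coincide; t2g^1 e_g^0 → 1 unpaired.
So (i) has more unpaired electrons.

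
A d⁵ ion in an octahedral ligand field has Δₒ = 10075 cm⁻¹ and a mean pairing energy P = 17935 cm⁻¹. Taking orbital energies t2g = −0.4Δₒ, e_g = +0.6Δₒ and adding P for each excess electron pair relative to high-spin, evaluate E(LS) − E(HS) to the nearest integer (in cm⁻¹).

15720

High-spin d⁵ fills as t2g^3 e_g^2 with CFSE 3(−0.4) + 2(+0.6) = 0.0Δₒ = 0 cm⁻¹.
For low-spin the configuration is t2g^5 e_g^0: orbital energy -2.0 × 10075 = -20150 cm⁻¹, and 2 additional pairs relative to high-spin add 35870 cm⁻¹, giving 15720 cm⁻¹.
The difference is 15720 − (0) = 15720 cm⁻¹, so high-spin lies lower.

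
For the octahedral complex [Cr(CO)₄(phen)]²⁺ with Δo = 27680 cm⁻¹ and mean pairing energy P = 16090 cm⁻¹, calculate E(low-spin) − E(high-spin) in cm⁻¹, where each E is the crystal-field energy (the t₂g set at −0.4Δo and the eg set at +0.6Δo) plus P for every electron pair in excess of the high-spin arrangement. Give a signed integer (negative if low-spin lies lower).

Ligand charges: 4×(+0) from CO and 1×(+0) from phen sum to +0; with overall charge +2, Cr is +2.
Cr²⁺: group 6, so d-count = 6 − 2 = 4.
In the high-spin limit (t₂g³ eg¹) the orbital term is -0.6Δo = -16608 cm⁻¹, with no excess pairing.
Low-spin: t₂g⁴ eg⁰, orbital CFSE = -1.6Δo = -44288 cm⁻¹; plus 1 excess pair × P = +16090 cm⁻¹; total -28198 cm⁻¹.
The difference is -28198 − (-16608) = -11590 cm⁻¹, so low-spin lies lower.

-11590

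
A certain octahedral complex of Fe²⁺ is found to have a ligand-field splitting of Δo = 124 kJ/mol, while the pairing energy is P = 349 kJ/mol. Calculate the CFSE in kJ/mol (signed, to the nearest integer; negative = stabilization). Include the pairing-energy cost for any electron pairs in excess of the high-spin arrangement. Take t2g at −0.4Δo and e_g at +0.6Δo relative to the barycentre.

Fe is in group 8, so Fe²⁺ is d⁶ (8 − 2 = 6).
Since Δo = 124 kJ/mol < P = 349 kJ/mol, the complex adopts the high-spin configuration.
That gives t2g^4 e_g^2.
Orbital CFSE = -0.4Δo = -0.4 × 124 = -50 kJ/mol.
High-spin has no excess pairs, so no pairing correction applies.

-50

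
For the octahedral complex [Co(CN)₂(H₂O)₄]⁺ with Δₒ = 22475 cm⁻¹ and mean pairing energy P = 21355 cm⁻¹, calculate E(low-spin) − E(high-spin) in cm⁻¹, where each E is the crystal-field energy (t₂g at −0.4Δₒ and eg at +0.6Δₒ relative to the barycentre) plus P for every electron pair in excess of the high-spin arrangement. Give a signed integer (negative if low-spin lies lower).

Ligand charges: 2×(-1) from CN⁻ and 4×(+0) from H₂O sum to -2; with overall charge +1, Co is +3.
Group 9 minus oxidation state +3 gives a d⁶ configuration for Co³⁺.
In the high-spin limit (t₂g⁴ eg²) the orbital term is -0.4Δₒ = -8990 cm⁻¹, with no excess pairing.
Low-spin: t₂g⁶ eg⁰, orbital CFSE = -2.4Δₒ = -53940 cm⁻¹; plus 2 excess pairs × P = +42710 cm⁻¹; total -11230 cm⁻¹.
Thus E(LS) − E(HS) = -2240 cm⁻¹.

-2240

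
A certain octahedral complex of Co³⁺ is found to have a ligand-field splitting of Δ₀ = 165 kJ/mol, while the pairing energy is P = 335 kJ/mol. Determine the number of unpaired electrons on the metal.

4

Co is in group 9, so Co³⁺ is d⁶ (9 − 3 = 6).
With Δ₀ < P the complex is high-spin.
That gives t2g^4 e_g^2.
Unpaired electrons: 4.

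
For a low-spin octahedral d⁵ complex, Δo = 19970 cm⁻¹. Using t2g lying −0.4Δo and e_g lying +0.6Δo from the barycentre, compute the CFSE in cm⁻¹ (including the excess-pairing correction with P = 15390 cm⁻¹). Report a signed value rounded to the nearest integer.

-9160

Configuration: t2g^5 e_g^0.
CFSE(orbital) = 5×(-0.4Δo) + 0×(0.6Δo) = -2.0Δo; with Δo = 19970 cm⁻¹ that is -39940 cm⁻¹.
Relative to high-spin t2g^3 e_g^2 (0 paired), the low-spin configuration has 2 additional pairs, contributing +2 × 15390 = +30780 cm⁻¹.
Overall CFSE = -39940 + 30780 = -9160 cm⁻¹.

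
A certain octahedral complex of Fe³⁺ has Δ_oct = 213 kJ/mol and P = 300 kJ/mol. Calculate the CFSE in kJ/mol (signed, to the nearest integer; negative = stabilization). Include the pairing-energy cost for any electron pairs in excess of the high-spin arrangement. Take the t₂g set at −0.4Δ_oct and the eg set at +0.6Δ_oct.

Fe sits in group 8; removing 3 electrons leaves Fe³⁺ with 8 − 3 = 5 d electrons.
Since Δ_oct = 213 kJ/mol < P = 300 kJ/mol, the complex adopts the high-spin configuration.
That gives t₂g³ eg².
Orbital CFSE = 0.0Δ_oct = 0.0 × 213 = 0 kJ/mol.
High-spin has no excess pairs, so no pairing correction applies.

0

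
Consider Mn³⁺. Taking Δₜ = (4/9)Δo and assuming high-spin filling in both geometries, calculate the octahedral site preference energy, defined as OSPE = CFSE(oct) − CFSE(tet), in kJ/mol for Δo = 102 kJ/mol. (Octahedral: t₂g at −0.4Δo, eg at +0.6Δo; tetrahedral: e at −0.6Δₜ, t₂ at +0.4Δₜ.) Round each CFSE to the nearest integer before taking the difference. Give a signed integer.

Mn is in group 7, so Mn³⁺ is d⁴ (7 − 3 = 4).
Octahedral (high-spin): t₂g³ eg¹, CFSE = 3(−0.4) + 1(+0.6) = -0.6Δo = -0.6 × 102 = -61 kJ/mol.
Tetrahedral: e² t₂², CFSE = 2(−0.6) + 2(+0.4) = -0.4Δₜ = -0.4 × (4/9) × 102 = -18 kJ/mol.
OSPE = CFSE(oct) − CFSE(tet) = -61 − (-18) = -43 kJ/mol.

-43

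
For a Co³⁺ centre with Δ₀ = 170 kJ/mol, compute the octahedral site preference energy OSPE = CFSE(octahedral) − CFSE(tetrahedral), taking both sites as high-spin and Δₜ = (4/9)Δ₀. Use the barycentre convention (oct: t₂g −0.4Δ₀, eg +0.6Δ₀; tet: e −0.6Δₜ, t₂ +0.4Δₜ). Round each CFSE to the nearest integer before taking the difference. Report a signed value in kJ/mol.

-23

Co is in group 9, so Co³⁺ is d⁶ (9 − 3 = 6).
Octahedral (high-spin): t₂g⁴ eg², CFSE = 4(−0.4) + 2(+0.6) = -0.4Δ₀ = -0.4 × 170 = -68 kJ/mol.
Tetrahedral e³ t₂³ gives -0.6Δₜ = -0.6 × (4/9) × 170 = -45 kJ/mol.
Subtracting, OSPE = -68 − (-45) = -23 kJ/mol.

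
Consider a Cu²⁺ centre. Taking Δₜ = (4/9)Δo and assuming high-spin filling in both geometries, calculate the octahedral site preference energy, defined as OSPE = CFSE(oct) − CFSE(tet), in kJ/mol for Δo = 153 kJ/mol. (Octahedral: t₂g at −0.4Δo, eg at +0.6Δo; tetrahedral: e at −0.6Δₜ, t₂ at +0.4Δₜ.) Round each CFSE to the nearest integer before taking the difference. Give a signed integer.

Group 11 minus oxidation state +2 gives a d⁹ configuration for Cu²⁺.
In an octahedral site d⁹ (HS) is t2g^6 e_g^3, giving CFSE(oct) = -0.6Δo = -92 kJ/mol.
Tetrahedral: e^4 t2^5, CFSE = 4(−0.6) + 5(+0.4) = -0.4Δₜ = -0.4 × (4/9) × 153 = -27 kJ/mol.
OSPE = CFSE(oct) − CFSE(tet) = -92 − (-27) = -65 kJ/mol.

-65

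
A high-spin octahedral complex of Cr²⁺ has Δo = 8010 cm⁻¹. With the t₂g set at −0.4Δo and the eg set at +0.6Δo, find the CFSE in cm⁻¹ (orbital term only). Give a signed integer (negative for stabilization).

Group 6 minus oxidation state +2 gives a d⁴ configuration for Cr²⁺.
Configuration: t₂g³ eg¹.
Orbital CFSE = 3(-0.4) + 1(0.6) = -0.6Δo = -0.6 × 8010 = -4806 cm⁻¹.

-4806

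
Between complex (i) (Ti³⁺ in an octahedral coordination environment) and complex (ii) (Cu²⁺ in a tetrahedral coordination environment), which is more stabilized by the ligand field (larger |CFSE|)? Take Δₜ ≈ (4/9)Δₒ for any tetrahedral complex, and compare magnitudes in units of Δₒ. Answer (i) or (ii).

(i)

(i): Group 4 minus oxidation state +3 gives a d¹ configuration for Ti³⁺; For octahedral d¹ the high- and low-spin configurations coincide; t2g^1 e_g^0, CFSE = -0.4Δₒ.
(ii): Cu sits in group 11; removing 2 electrons leaves Cu²⁺ with 11 − 2 = 9 d electrons; Tetrahedral fields are weak (Δₜ ≈ 4/9 Δₒ), so electrons fill high-spin; e^4 t2^5, CFSE = -0.4Δₜ ≈ -0.18Δₒ.
So (i) has the larger |CFSE|.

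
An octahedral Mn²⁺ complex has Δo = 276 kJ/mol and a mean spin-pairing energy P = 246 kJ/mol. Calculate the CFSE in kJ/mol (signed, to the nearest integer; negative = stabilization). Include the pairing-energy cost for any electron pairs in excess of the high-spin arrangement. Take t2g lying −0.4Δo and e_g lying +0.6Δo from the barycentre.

Mn sits in group 7; removing 2 electrons leaves Mn²⁺ with 7 − 2 = 5 d electrons.
Δo > P, so pairing is preferred: the ground state is low-spin.
Filling d⁵ accordingly: t2g^5 e_g^0.
Orbital CFSE = -2.0Δo = -2.0 × 276 = -552 kJ/mol.
Excess pairs vs high-spin: 2 − 0 = 2; pairing cost = +492 kJ/mol.
Net CFSE = -552 + 492 = -60 kJ/mol.

-60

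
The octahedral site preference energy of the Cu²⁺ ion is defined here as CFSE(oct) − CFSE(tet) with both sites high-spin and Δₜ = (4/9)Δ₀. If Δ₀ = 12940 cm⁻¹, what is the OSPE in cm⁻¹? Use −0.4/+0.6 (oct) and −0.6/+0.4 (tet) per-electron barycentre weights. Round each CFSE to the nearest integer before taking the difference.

-5464

Cu²⁺: group 11, so d-count = 11 − 2 = 9.
Octahedral (high-spin): t₂g⁶ eg³, CFSE = 6(−0.4) + 3(+0.6) = -0.6Δ₀ = -0.6 × 12940 = -7764 cm⁻¹.
Tetrahedral: e⁴ t₂⁵, CFSE = 4(−0.6) + 5(+0.4) = -0.4Δₜ = -0.4 × (4/9) × 12940 = -2300 cm⁻¹.
Subtracting, OSPE = -7764 − (-2300) = -5464 cm⁻¹.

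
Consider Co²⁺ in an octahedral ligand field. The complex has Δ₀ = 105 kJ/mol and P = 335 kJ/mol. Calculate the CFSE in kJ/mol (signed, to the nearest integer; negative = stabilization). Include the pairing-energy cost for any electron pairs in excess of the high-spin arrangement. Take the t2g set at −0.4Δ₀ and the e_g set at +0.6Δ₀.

-84

Co²⁺: group 9, so d-count = 9 − 2 = 7.
Since Δ₀ = 105 kJ/mol < P = 335 kJ/mol, the complex adopts the high-spin configuration.
Filling d⁷ accordingly: t2g^5 e_g^2.
Orbital CFSE = -0.8Δ₀ = -0.8 × 105 = -84 kJ/mol.
High-spin has no excess pairs, so no pairing correction applies.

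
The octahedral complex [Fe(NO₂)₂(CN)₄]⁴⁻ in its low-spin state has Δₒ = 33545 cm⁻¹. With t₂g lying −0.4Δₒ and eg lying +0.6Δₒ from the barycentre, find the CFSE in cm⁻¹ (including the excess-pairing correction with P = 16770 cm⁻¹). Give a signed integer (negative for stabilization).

Ligand charges: 2×(-1) from NO₂⁻ and 4×(-1) from CN⁻ sum to -6; with overall charge -4, Fe is +2.
Fe²⁺: group 8, so d-count = 8 − 2 = 6.
Configuration: t₂g⁶ eg⁰.
Orbital CFSE = 6(-0.4) + 0(0.6) = -2.4Δₒ = -2.4 × 33545 = -80508 cm⁻¹.
Pairing penalty: 3 pairs vs 1 in the high-spin reference → 2 extra × P = 33540 cm⁻¹.
Combining: -80508 + 33540 = -46968 cm⁻¹.

-46968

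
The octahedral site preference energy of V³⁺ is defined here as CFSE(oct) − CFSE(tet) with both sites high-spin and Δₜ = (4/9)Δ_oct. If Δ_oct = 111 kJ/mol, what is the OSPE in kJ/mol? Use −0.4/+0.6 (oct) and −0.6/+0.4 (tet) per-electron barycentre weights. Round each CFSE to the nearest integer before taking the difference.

V sits in group 5; removing 3 electrons leaves V³⁺ with 5 − 3 = 2 d electrons.
Octahedral (high-spin): t₂g² eg⁰, CFSE = 2(−0.4) + 0(+0.6) = -0.8Δ_oct = -0.8 × 111 = -89 kJ/mol.
In a tetrahedral site the filling is e² t₂⁰: CFSE(tet) = -1.2Δₜ = -1.2 × (4/9)(111) = -59 kJ/mol.
OSPE = -89 − (-59) = -30 kJ/mol.

-30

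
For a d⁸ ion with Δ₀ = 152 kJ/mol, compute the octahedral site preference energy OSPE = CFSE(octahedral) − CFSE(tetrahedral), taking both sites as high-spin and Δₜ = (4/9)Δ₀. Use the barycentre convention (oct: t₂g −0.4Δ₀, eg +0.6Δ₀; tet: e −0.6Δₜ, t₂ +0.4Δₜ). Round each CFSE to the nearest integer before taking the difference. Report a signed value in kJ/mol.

-128

Octahedral high-spin t₂g⁶ eg²: CFSE = -1.2 × 152 = -182 kJ/mol.
Tetrahedral: e⁴ t₂⁴, CFSE = 4(−0.6) + 4(+0.4) = -0.8Δₜ = -0.8 × (4/9) × 152 = -54 kJ/mol.
OSPE = CFSE(oct) − CFSE(tet) = -182 − (-54) = -128 kJ/mol.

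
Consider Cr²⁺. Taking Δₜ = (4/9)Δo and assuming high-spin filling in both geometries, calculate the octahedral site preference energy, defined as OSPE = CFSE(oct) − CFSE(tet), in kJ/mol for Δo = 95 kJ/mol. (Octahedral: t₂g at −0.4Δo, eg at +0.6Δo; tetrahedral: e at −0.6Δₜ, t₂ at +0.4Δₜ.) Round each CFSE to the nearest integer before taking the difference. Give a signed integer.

-40

Cr is in group 6, so Cr²⁺ is d⁴ (6 − 2 = 4).
Octahedral (high-spin): t2g^3 e_g^1, CFSE = 3(−0.4) + 1(+0.6) = -0.6Δo = -0.6 × 95 = -57 kJ/mol.
Tetrahedral: e^2 t2^2, CFSE = 2(−0.6) + 2(+0.4) = -0.4Δₜ = -0.4 × (4/9) × 95 = -17 kJ/mol.
Subtracting, OSPE = -57 − (-17) = -40 kJ/mol.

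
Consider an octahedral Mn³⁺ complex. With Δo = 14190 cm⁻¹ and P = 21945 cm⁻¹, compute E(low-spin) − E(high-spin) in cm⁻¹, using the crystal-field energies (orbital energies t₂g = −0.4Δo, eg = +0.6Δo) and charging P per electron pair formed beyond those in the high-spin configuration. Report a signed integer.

Mn is in group 7, so Mn³⁺ is d⁴ (7 − 3 = 4).
High-spin: t₂g³ eg¹, CFSE = -0.6Δo = -8514 cm⁻¹.
Low-spin: t₂g⁴ eg⁰, orbital CFSE = -1.6Δo = -22704 cm⁻¹; plus 1 excess pair × P = +21945 cm⁻¹; total -759 cm⁻¹.
Thus E(LS) − E(HS) = 7755 cm⁻¹.

7755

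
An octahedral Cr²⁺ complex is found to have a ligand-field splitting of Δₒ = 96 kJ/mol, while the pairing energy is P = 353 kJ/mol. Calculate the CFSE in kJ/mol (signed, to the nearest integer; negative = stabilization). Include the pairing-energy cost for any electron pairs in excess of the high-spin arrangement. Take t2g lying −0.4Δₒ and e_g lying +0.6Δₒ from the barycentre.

-58

Group 6 minus oxidation state +2 gives a d⁴ configuration for Cr²⁺.
Since Δₒ = 96 kJ/mol < P = 353 kJ/mol, the complex adopts the high-spin configuration.
Configuration: t2g^3 e_g^1.
Orbital CFSE = -0.6Δₒ = -0.6 × 96 = -58 kJ/mol.
High-spin has no excess pairs, so no pairing correction applies.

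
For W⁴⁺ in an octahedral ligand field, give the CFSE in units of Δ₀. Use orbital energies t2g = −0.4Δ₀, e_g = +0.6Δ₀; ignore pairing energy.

-0.8 Δ₀

W sits in group 6; removing 4 electrons leaves W⁴⁺ with 6 − 4 = 2 d electrons.
Configuration: t2g^2 e_g^0.
CFSE = 2(-0.4Δ₀) + 0(0.6Δ₀) = -0.8Δ₀ + 0.0Δ₀ = -0.8Δ₀.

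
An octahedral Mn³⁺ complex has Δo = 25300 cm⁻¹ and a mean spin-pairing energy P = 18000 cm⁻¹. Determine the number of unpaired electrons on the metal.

2

Mn sits in group 7; removing 3 electrons leaves Mn³⁺ with 7 − 3 = 4 d electrons.
Since Δo = 25300 cm⁻¹ > P = 18000 cm⁻¹, the complex adopts the low-spin configuration.
Configuration: t₂g⁴ eg⁰.
Unpaired electrons: 2.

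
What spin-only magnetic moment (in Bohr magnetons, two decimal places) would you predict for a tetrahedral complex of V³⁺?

V³⁺: group 5, so d-count = 5 − 3 = 2.
Tetrahedral fields are weak (Δₜ ≈ 4/9 Δₒ), so electrons fill high-spin.
Configuration: e² t₂⁰ → 2 unpaired electrons.
μ(spin-only) = √[2(2+2)] = √8 ≈ 2.83 Bohr magnetons.

2.83 Bohr magnetons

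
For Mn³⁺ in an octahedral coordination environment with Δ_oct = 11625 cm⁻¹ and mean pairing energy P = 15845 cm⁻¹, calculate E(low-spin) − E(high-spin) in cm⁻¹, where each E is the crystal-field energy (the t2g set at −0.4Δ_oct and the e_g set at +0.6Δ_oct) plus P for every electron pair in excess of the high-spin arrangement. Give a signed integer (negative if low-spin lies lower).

Group 7 minus oxidation state +3 gives a d⁴ configuration for Mn³⁺.
In the high-spin limit (t2g^3 e_g^1) the orbital term is -0.6Δ_oct = -6975 cm⁻¹, with no excess pairing.
Low-spin: t2g^4 e_g^0, orbital CFSE = -1.6Δ_oct = -18600 cm⁻¹; plus 1 excess pair × P = +15845 cm⁻¹; total -2755 cm⁻¹.
Thus E(LS) − E(HS) = 4220 cm⁻¹.

4220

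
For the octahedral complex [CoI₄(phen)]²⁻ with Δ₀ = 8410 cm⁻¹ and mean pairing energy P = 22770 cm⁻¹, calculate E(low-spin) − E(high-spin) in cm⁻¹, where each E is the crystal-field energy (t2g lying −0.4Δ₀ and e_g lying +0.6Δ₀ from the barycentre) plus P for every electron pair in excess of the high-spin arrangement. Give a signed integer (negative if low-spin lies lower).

Ligand charges: 4×(-1) from I⁻ and 1×(+0) from phen sum to -4; with overall charge -2, Co is +2.
Co²⁺: group 9, so d-count = 9 − 2 = 7.
High-spin: t2g^5 e_g^2, CFSE = -0.8Δ₀ = -6728 cm⁻¹.
For low-spin the configuration is t2g^6 e_g^1: orbital energy -1.8 × 8410 = -15138 cm⁻¹, and 1 additional pair relative to high-spin adds 22770 cm⁻¹, giving 7632 cm⁻¹.
E(LS) − E(HS) = 7632 − (-6728) = 14360 cm⁻¹.

14360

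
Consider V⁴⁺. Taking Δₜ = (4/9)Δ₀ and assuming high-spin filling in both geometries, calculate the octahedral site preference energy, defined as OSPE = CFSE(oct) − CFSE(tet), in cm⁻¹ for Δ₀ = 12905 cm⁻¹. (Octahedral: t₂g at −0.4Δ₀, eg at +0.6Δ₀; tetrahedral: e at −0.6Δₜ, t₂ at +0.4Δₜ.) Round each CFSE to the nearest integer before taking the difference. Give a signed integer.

-1721

V sits in group 5; removing 4 electrons leaves V⁴⁺ with 5 − 4 = 1 d electrons.
In an octahedral site d¹ (HS) is t₂g¹ eg⁰, giving CFSE(oct) = -0.4Δ₀ = -5162 cm⁻¹.
Tetrahedral e¹ t₂⁰ gives -0.6Δₜ = -0.6 × (4/9) × 12905 = -3441 cm⁻¹.
OSPE = CFSE(oct) − CFSE(tet) = -5162 − (-3441) = -1721 cm⁻¹.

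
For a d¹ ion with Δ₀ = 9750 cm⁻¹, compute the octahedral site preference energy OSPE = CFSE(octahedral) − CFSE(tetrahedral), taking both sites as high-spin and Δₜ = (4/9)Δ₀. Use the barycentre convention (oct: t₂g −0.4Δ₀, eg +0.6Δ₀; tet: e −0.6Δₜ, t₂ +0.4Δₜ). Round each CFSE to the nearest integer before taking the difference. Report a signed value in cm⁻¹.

In an octahedral site d¹ (HS) is t₂g¹ eg⁰, giving CFSE(oct) = -0.4Δ₀ = -3900 cm⁻¹.
Tetrahedral: e¹ t₂⁰, CFSE = 1(−0.6) + 0(+0.4) = -0.6Δₜ = -0.6 × (4/9) × 9750 = -2600 cm⁻¹.
OSPE = CFSE(oct) − CFSE(tet) = -3900 − (-2600) = -1300 cm⁻¹.

-1300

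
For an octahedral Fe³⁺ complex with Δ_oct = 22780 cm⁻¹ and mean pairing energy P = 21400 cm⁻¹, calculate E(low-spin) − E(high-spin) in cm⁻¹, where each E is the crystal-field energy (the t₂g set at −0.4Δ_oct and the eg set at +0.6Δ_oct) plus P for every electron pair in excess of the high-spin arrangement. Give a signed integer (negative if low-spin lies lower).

-2760

Fe³⁺: group 8, so d-count = 8 − 3 = 5.
High-spin d⁵ fills as t₂g³ eg² with CFSE 3(−0.4) + 2(+0.6) = 0.0Δ_oct = 0 cm⁻¹.
For low-spin the configuration is t₂g⁵ eg⁰: orbital energy -2.0 × 22780 = -45560 cm⁻¹, and 2 additional pairs relative to high-spin add 42800 cm⁻¹, giving -2760 cm⁻¹.
E(LS) − E(HS) = -2760 − (0) = -2760 cm⁻¹.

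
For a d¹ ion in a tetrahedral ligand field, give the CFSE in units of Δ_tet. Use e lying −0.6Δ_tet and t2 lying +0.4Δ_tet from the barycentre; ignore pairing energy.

-0.6 Δ_tet

Tetrahedral splitting is small, so the complex is high-spin.
Configuration: e^1 t2^0.
CFSE = 1(-0.6Δ_tet) + 0(0.4Δ_tet) = -0.6Δ_tet + 0.0Δ_tet = -0.6Δ_tet.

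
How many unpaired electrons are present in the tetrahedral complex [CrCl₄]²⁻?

Each Cl⁻ contributes -1; 4 × (-1) = -4. With overall charge -2, Cr is in the +2 oxidation state.
Group 6 minus oxidation state +2 gives a d⁴ configuration for Cr²⁺.
Tetrahedral fields are weak (Δₜ ≈ 4/9 Δₒ), so electrons fill high-spin.
Configuration: e² t₂², giving 4 unpaired electrons.

4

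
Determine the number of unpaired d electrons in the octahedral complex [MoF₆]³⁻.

Each F⁻ contributes -1; 6 × (-1) = -6. With overall charge -3, Mo is in the +3 oxidation state.
Mo³⁺: group 6, so d-count = 6 − 3 = 3.
Configuration: t₂g³ eg⁰, giving 3 unpaired electrons.

3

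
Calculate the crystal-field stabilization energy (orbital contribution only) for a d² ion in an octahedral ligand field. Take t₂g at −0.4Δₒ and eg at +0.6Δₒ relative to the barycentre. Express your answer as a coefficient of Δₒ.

-0.8 Δₒ

Configuration: t₂g² eg⁰.
CFSE = 2(-0.4Δₒ) + 0(0.6Δₒ) = -0.8Δₒ + 0.0Δₒ = -0.8Δₒ.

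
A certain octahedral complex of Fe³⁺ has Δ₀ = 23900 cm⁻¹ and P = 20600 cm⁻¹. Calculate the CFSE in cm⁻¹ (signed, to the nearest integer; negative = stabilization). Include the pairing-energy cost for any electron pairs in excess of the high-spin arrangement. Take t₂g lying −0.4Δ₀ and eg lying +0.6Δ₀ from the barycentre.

Fe is in group 8, so Fe³⁺ is d⁵ (8 − 3 = 5).
With Δ₀ > P the complex is low-spin.
Configuration: t₂g⁵ eg⁰.
Orbital CFSE = -2.0Δ₀ = -2.0 × 23900 = -47800 cm⁻¹.
Excess pairs vs high-spin: 2 − 0 = 2; pairing cost = +41200 cm⁻¹.
Net CFSE = -47800 + 41200 = -6600 cm⁻¹.

-6600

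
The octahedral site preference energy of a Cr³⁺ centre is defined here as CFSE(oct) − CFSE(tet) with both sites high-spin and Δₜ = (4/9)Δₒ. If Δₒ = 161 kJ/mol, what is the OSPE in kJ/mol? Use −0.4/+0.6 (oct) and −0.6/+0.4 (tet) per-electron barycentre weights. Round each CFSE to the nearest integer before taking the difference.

-136

Cr is in group 6, so Cr³⁺ is d³ (6 − 3 = 3).
Octahedral high-spin t2g^3 e_g^0: CFSE = -1.2 × 161 = -193 kJ/mol.
Tetrahedral: e^2 t2^1, CFSE = 2(−0.6) + 1(+0.4) = -0.8Δₜ = -0.8 × (4/9) × 161 = -57 kJ/mol.
OSPE = -193 − (-57) = -136 kJ/mol.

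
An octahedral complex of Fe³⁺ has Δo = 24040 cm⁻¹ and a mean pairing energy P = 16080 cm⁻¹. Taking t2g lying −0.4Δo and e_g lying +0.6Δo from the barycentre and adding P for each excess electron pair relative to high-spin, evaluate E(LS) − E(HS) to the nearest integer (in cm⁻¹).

Fe sits in group 8; removing 3 electrons leaves Fe³⁺ with 8 − 3 = 5 d electrons.
In the high-spin limit (t2g^3 e_g^2) the orbital term is 0.0Δo = 0 cm⁻¹, with no excess pairing.
For low-spin the configuration is t2g^5 e_g^0: orbital energy -2.0 × 24040 = -48080 cm⁻¹, and 2 additional pairs relative to high-spin add 32160 cm⁻¹, giving -15920 cm⁻¹.
The difference is -15920 − (0) = -15920 cm⁻¹, so low-spin lies lower.

-15920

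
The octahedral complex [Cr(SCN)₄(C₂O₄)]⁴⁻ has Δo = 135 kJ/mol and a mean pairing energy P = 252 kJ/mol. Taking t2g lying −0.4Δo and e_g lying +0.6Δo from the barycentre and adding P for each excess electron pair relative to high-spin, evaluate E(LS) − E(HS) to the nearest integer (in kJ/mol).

117

Ligand charges: 4×(-1) from SCN⁻ and 1×(-2) from C₂O₄²⁻ sum to -6; with overall charge -4, Cr is +2.
Cr is in group 6, so Cr²⁺ is d⁴ (6 − 2 = 4).
High-spin d⁴ fills as t2g^3 e_g^1 with CFSE 3(−0.4) + 1(+0.6) = -0.6Δo = -81 kJ/mol.
For low-spin the configuration is t2g^4 e_g^0: orbital energy -1.6 × 135 = -216 kJ/mol, and 1 additional pair relative to high-spin adds 252 kJ/mol, giving 36 kJ/mol.
Thus E(LS) − E(HS) = 117 kJ/mol.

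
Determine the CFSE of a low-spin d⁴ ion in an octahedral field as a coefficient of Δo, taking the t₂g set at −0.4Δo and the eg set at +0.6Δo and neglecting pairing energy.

Configuration: t₂g⁴ eg⁰.
CFSE = 4(-0.4Δo) + 0(0.6Δo) = -1.6Δo + 0.0Δo = -1.6Δo.

-1.6 Δo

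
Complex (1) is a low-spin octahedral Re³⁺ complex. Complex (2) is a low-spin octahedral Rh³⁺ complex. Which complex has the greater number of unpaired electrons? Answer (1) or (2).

(1)

(1): Re sits in group 7; removing 3 electrons leaves Re³⁺ with 7 − 3 = 4 d electrons; t2g^4 e_g^0 → 2 unpaired.
(2): Rh sits in group 9; removing 3 electrons leaves Rh³⁺ with 9 − 3 = 6 d electrons; t₂g⁶ eg⁰ → 0 unpaired.
So (1) has more unpaired electrons.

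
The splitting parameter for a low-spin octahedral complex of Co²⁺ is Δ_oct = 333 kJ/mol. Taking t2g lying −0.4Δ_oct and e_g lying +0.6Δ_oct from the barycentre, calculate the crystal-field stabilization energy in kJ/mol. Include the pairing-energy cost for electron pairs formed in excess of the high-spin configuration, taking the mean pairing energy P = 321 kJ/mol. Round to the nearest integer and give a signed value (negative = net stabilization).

-278

Co sits in group 9; removing 2 electrons leaves Co²⁺ with 9 − 2 = 7 d electrons.
Configuration: t2g^6 e_g^1.
The orbital stabilization is -1.8Δ_oct = -1.8 × 333 = -599 kJ/mol.
Pairing penalty: 3 pairs vs 2 in the high-spin reference → 1 extra × P = 321 kJ/mol.
Net CFSE = -599 + 321 = -278 kJ/mol.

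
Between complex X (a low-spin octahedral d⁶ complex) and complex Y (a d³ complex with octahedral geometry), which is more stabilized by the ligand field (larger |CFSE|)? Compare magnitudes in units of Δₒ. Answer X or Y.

X

X: t2g^6 e_g^0, CFSE = -2.4Δₒ.
Y: t₂g³ eg⁰, CFSE = -1.2Δₒ.
So X has the larger |CFSE|.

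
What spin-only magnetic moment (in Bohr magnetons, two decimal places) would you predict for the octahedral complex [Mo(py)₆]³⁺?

3.87 Bohr magnetons

py is neutral, so the +3 overall charge sits on Mo: oxidation state +3.
Mo is in group 6, so Mo³⁺ is d³ (6 − 3 = 3).
Configuration: t₂g³ eg⁰ → 3 unpaired electrons.
μ(spin-only) = √[3(3+2)] = √15 ≈ 3.87 Bohr magnetons.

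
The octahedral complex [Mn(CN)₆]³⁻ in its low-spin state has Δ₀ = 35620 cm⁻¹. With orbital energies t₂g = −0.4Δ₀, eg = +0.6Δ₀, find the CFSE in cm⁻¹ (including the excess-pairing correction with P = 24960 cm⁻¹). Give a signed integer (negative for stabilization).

-32032

Each CN⁻ contributes -1; 6 × (-1) = -6. With overall charge -3, Mn is in the +3 oxidation state.
Mn³⁺: group 7, so d-count = 7 − 3 = 4.
Electron filling gives t₂g⁴ eg⁰.
CFSE(orbital) = 4×(-0.4Δ₀) + 0×(0.6Δ₀) = -1.6Δ₀; with Δ₀ = 35620 cm⁻¹ that is -56992 cm⁻¹.
Pairing penalty: 1 pair vs 0 in the high-spin reference → 1 extra × P = 24960 cm⁻¹.
Overall CFSE = -56992 + 24960 = -32032 cm⁻¹.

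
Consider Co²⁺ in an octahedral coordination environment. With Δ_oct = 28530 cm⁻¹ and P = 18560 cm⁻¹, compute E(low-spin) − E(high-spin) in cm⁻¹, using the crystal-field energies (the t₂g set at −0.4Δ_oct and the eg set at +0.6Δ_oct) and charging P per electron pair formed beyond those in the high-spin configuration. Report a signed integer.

-9970

Group 9 minus oxidation state +2 gives a d⁷ configuration for Co²⁺.
High-spin: t₂g⁵ eg², CFSE = -0.8Δ_oct = -22824 cm⁻¹.
Low-spin: t₂g⁶ eg¹, orbital CFSE = -1.8Δ_oct = -51354 cm⁻¹; plus 1 excess pair × P = +18560 cm⁻¹; total -32794 cm⁻¹.
The difference is -32794 − (-22824) = -9970 cm⁻¹, so low-spin lies lower.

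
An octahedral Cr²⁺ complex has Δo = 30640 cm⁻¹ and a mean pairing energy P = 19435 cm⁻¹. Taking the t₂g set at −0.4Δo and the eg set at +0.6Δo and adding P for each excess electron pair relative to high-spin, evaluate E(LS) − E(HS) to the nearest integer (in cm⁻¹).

Cr²⁺: group 6, so d-count = 6 − 2 = 4.
High-spin d⁴ fills as t₂g³ eg¹ with CFSE 3(−0.4) + 1(+0.6) = -0.6Δo = -18384 cm⁻¹.
Low-spin t₂g⁴ eg⁰ gives -1.6Δo = -49024 cm⁻¹, but forming 1 extra pair costs 1P = 19435 cm⁻¹, so E(LS) = -49024 + 19435 = -29589 cm⁻¹.
The difference is -29589 − (-18384) = -11205 cm⁻¹, so low-spin lies lower.

-11205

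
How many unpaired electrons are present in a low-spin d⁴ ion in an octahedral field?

Configuration: t2g^4 e_g^0, giving 2 unpaired electrons.

2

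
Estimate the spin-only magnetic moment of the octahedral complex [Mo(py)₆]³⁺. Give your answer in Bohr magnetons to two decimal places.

3.87 Bohr magnetons

py is neutral, so the +3 overall charge sits on Mo: oxidation state +3.
Mo³⁺: group 6, so d-count = 6 − 3 = 3.
Configuration: t2g^3 e_g^0 → 3 unpaired electrons.
μ(spin-only) = √[3(3+2)] = √15 ≈ 3.87 Bohr magnetons.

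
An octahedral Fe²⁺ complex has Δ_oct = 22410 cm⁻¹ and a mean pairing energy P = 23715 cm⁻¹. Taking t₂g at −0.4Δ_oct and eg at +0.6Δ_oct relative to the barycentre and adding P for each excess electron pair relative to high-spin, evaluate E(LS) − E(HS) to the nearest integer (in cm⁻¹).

2610

Group 8 minus oxidation state +2 gives a d⁶ configuration for Fe²⁺.
In the high-spin limit (t₂g⁴ eg²) the orbital term is -0.4Δ_oct = -8964 cm⁻¹, with no excess pairing.
For low-spin the configuration is t₂g⁶ eg⁰: orbital energy -2.4 × 22410 = -53784 cm⁻¹, and 2 additional pairs relative to high-spin add 47430 cm⁻¹, giving -6354 cm⁻¹.
E(LS) − E(HS) = -6354 − (-8964) = 2610 cm⁻¹.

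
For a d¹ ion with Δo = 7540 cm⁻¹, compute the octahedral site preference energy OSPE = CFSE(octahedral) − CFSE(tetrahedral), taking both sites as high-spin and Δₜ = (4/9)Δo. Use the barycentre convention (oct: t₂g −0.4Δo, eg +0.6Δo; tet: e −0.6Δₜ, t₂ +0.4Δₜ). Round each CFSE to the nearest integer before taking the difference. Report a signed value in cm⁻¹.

In an octahedral site d¹ (HS) is t2g^1 e_g^0, giving CFSE(oct) = -0.4Δo = -3016 cm⁻¹.
Tetrahedral: e^1 t2^0, CFSE = 1(−0.6) + 0(+0.4) = -0.6Δₜ = -0.6 × (4/9) × 7540 = -2011 cm⁻¹.
OSPE = -3016 − (-2011) = -1005 cm⁻¹.

-1005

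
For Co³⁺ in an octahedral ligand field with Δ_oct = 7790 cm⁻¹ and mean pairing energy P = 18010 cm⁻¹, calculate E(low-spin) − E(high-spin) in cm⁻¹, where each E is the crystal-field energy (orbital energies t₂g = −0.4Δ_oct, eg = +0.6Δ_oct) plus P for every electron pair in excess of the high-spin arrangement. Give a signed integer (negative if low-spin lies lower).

Group 9 minus oxidation state +3 gives a d⁶ configuration for Co³⁺.
High-spin d⁶ fills as t₂g⁴ eg² with CFSE 4(−0.4) + 2(+0.6) = -0.4Δ_oct = -3116 cm⁻¹.
Low-spin: t₂g⁶ eg⁰, orbital CFSE = -2.4Δ_oct = -18696 cm⁻¹; plus 2 excess pairs × P = +36020 cm⁻¹; total 17324 cm⁻¹.
The difference is 17324 − (-3116) = 20440 cm⁻¹, so high-spin lies lower.

20440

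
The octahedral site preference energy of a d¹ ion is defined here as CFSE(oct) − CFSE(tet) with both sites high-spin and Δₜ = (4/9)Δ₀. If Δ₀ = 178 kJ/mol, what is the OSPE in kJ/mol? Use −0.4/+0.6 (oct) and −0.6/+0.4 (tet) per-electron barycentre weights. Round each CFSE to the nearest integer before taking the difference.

In an octahedral site d¹ (HS) is t₂g¹ eg⁰, giving CFSE(oct) = -0.4Δ₀ = -71 kJ/mol.
Tetrahedral e¹ t₂⁰ gives -0.6Δₜ = -0.6 × (4/9) × 178 = -47 kJ/mol.
OSPE = -71 − (-47) = -24 kJ/mol.

-24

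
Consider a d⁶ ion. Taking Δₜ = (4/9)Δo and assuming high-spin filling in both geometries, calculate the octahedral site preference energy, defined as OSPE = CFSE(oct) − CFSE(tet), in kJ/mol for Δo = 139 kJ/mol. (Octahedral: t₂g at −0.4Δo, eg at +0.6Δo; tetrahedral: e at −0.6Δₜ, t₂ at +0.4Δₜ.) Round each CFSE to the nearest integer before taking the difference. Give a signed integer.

Octahedral high-spin t₂g⁴ eg²: CFSE = -0.4 × 139 = -56 kJ/mol.
In a tetrahedral site the filling is e³ t₂³: CFSE(tet) = -0.6Δₜ = -0.6 × (4/9)(139) = -37 kJ/mol.
OSPE = -56 − (-37) = -19 kJ/mol.

-19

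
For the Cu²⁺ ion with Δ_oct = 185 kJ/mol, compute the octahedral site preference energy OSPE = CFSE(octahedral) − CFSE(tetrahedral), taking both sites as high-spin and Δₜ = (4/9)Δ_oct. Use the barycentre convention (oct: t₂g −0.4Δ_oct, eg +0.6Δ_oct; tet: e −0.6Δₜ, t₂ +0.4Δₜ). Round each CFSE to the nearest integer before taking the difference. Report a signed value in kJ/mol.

-78

Group 11 minus oxidation state +2 gives a d⁹ configuration for Cu²⁺.
Octahedral (high-spin): t2g^6 e_g^3, CFSE = 6(−0.4) + 3(+0.6) = -0.6Δ_oct = -0.6 × 185 = -111 kJ/mol.
In a tetrahedral site the filling is e^4 t2^5: CFSE(tet) = -0.4Δₜ = -0.4 × (4/9)(185) = -33 kJ/mol.
Subtracting, OSPE = -111 − (-33) = -78 kJ/mol.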